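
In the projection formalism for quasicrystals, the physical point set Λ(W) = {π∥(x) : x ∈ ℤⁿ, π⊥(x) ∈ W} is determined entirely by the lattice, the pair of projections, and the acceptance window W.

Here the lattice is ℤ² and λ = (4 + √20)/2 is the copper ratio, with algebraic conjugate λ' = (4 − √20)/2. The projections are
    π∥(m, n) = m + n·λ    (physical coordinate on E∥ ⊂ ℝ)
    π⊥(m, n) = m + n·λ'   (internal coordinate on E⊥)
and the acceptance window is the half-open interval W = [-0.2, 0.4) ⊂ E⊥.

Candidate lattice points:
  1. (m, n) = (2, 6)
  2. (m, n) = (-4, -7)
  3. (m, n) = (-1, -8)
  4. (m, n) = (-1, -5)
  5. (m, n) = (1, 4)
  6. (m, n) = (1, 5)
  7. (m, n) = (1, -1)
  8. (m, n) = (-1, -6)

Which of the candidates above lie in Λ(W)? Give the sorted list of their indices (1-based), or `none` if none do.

4, 5, 6

λ' = (4−√20)/2 ≈ -0.23607.
[1] lift (2,6): star map gives 0.58359; window check -0.2 ≤ 0.58359 < 0.4 is false → out
[2] lift (-4,-7): star map gives -2.34752; window check -0.2 ≤ -2.34752 < 0.4 is false → out
[3] lift (-1,-8): star map gives 0.88854; window check -0.2 ≤ 0.88854 < 0.4 is false → out
[4] lift (-1,-5): star map gives 0.18034; window check -0.2 ≤ 0.18034 < 0.4 is true → IN Λ
[5] lift (1,4): star map gives 0.05573; window check -0.2 ≤ 0.05573 < 0.4 is true → IN Λ
[6] lift (1,5): star map gives -0.18034; window check -0.2 ≤ -0.18034 < 0.4 is true → IN Λ
[7] lift (1,-1): star map gives 1.23607; window check -0.2 ≤ 1.23607 < 0.4 is false → out
[8] lift (-1,-6): star map gives 0.41641; window check -0.2 ≤ 0.41641 < 0.4 is false → out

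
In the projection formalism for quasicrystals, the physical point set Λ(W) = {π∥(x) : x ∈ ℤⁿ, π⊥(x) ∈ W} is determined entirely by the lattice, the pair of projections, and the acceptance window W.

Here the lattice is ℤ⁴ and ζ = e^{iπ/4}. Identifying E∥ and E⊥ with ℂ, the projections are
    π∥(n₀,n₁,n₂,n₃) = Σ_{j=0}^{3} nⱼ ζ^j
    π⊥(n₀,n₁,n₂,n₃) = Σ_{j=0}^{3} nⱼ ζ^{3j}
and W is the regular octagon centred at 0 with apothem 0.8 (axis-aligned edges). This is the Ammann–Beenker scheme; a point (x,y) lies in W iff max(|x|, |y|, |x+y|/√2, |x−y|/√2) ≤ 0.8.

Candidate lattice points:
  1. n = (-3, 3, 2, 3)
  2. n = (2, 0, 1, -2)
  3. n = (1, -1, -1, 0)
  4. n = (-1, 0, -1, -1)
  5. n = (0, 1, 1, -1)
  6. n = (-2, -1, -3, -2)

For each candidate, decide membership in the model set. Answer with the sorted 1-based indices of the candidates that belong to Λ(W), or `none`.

Internal map: ζ^{3j} for j=0..3 gives (1,0), (−√2/2,√2/2), (0,−1), (√2/2,√2/2).
candidate 1: n = (-3, 3, 2, 3) → π⊥ ≈ (-3.000000, +2.242641); max(|x|,|y|,|x±y|/√2) = 3.707107 > 0.8 ⇒ ∉ W
candidate 2: n = (2, 0, 1, -2) → π⊥ ≈ (+0.585786, -2.414214); max(|x|,|y|,|x±y|/√2) = 2.414214 > 0.8 ⇒ ∉ W
candidate 3: n = (1, -1, -1, 0) → π⊥ ≈ (+1.707107, +0.292893); max(|x|,|y|,|x±y|/√2) = 1.707107 > 0.8 ⇒ ∉ W
candidate 4: n = (-1, 0, -1, -1) → π⊥ ≈ (-1.707107, +0.292893); max(|x|,|y|,|x±y|/√2) = 1.707107 > 0.8 ⇒ ∉ W
candidate 5: n = (0, 1, 1, -1) → π⊥ ≈ (-1.414214, -1.000000); max(|x|,|y|,|x±y|/√2) = 1.707107 > 0.8 ⇒ ∉ W
candidate 6: n = (-2, -1, -3, -2) → π⊥ ≈ (-2.707107, +0.878680); max(|x|,|y|,|x±y|/√2) = 2.707107 > 0.8 ⇒ ∉ W

none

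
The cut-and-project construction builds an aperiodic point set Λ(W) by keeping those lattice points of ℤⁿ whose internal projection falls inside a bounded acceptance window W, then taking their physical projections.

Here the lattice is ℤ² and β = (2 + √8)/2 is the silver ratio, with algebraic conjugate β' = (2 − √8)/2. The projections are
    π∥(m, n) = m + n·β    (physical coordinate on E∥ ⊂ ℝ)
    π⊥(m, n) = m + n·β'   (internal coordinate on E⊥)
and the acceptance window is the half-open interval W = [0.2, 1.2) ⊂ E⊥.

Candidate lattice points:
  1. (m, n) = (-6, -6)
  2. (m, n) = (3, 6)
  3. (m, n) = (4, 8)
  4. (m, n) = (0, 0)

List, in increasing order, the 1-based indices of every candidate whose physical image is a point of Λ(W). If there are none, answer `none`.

2, 3

Compute β' = (2−√8)/2 = -0.4142, so π⊥(m,n) = m -0.4142·n.
candidate 1: (m,n)=(-6,-6) → π∥ = -6-6·β ≈ -20.4853, π⊥ = -6-6·β' ≈ -3.5147 ∉ [0.2, 1.2) ⇒ out
candidate 2: (m,n)=(3,6) → π∥ = 3+6·β ≈ 17.4853, π⊥ = 3+6·β' ≈ 0.5147 ∈ [0.2, 1.2) ⇒ IN Λ
candidate 3: (m,n)=(4,8) → π∥ = 4+8·β ≈ 23.3137, π⊥ = 4+8·β' ≈ 0.6863 ∈ [0.2, 1.2) ⇒ IN Λ
candidate 4: (m,n)=(0,0) → π∥ = 0+0·β ≈ 0.0000, π⊥ = 0+0·β' ≈ 0.0000 ∉ [0.2, 1.2) ⇒ out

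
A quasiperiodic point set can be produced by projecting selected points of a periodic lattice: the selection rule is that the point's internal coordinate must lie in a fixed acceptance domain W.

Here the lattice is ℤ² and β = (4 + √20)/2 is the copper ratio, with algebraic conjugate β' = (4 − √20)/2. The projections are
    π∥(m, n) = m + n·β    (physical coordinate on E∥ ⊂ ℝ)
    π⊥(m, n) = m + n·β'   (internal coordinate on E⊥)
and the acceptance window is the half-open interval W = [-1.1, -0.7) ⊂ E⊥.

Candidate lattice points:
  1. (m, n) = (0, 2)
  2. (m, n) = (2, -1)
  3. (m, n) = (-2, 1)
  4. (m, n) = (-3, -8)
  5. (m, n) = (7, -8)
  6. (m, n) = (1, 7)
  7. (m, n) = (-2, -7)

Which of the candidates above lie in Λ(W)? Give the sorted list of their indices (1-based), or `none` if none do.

β' = (4−√20)/2 ≈ -0.236068.
candidate 1: (m,n)=(0,2) → π∥ = 0+2·β ≈ 8.472136, π⊥ = 0+2·β' ≈ -0.472136 ∉ [-1.1, -0.7) ⇒ out
candidate 2: (m,n)=(2,-1) → π∥ = 2-1·β ≈ -2.236068, π⊥ = 2-1·β' ≈ 2.236068 ∉ [-1.1, -0.7) ⇒ out
candidate 3: (m,n)=(-2,1) → π∥ = -2+1·β ≈ 2.236068, π⊥ = -2+1·β' ≈ -2.236068 ∉ [-1.1, -0.7) ⇒ out
candidate 4: (m,n)=(-3,-8) → π∥ = -3-8·β ≈ -36.888544, π⊥ = -3-8·β' ≈ -1.111456 ∉ [-1.1, -0.7) ⇒ out
candidate 5: (m,n)=(7,-8) → π∥ = 7-8·β ≈ -26.888544, π⊥ = 7-8·β' ≈ 8.888544 ∉ [-1.1, -0.7) ⇒ out
candidate 6: (m,n)=(1,7) → π∥ = 1+7·β ≈ 30.652476, π⊥ = 1+7·β' ≈ -0.652476 ∉ [-1.1, -0.7) ⇒ out
candidate 7: (m,n)=(-2,-7) → π∥ = -2-7·β ≈ -31.652476, π⊥ = -2-7·β' ≈ -0.347524 ∉ [-1.1, -0.7) ⇒ out

none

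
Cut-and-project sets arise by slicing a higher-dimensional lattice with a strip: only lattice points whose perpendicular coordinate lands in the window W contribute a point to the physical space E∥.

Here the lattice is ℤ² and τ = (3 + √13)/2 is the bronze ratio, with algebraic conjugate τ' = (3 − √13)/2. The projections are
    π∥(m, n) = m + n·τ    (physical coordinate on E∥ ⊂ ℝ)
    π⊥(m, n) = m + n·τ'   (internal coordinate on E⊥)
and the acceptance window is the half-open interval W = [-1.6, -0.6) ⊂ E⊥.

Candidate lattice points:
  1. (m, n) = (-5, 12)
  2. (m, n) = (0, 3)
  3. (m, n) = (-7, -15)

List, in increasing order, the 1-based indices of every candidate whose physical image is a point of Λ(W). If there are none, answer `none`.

Numerically τ ≈ 3.302776 and τ' = −1/τ ≈ -0.302776.
[1] lift (-5,12): star map gives -8.633308; window check -1.6 ≤ -8.633308 < -0.6 is false → out
[2] lift (0,3): star map gives -0.908327; window check -1.6 ≤ -0.908327 < -0.6 is true → IN Λ
[3] lift (-7,-15): star map gives -2.458365; window check -1.6 ≤ -2.458365 < -0.6 is false → out

2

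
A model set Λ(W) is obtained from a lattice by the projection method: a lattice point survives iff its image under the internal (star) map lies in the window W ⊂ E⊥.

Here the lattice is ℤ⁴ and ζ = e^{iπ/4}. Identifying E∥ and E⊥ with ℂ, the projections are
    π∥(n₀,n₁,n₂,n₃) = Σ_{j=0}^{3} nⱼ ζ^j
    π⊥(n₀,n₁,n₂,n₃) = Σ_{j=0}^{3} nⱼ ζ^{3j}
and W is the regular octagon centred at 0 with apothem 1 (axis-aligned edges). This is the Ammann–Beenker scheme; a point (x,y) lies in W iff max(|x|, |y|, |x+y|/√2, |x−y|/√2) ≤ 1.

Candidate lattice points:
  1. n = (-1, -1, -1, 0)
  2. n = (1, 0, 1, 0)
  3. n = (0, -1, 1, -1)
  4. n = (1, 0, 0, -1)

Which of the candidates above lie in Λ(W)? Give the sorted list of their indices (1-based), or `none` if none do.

π⊥(n) = n₀ + n₁ζ³ + n₂ζ⁶ + n₃ζ⁹ where ζ = e^{iπ/4}.
candidate 1: n = (-1, -1, -1, 0) → π⊥ ≈ (-0.292893, +0.292893); max(|x|,|y|,|x±y|/√2) = 0.414214 ≤ 1 ⇒ ∈ W
candidate 2: n = (1, 0, 1, 0) → π⊥ ≈ (+1.000000, -1.000000); max(|x|,|y|,|x±y|/√2) = 1.414214 > 1 ⇒ ∉ W
candidate 3: n = (0, -1, 1, -1) → π⊥ ≈ (+0.000000, -2.414214); max(|x|,|y|,|x±y|/√2) = 2.414214 > 1 ⇒ ∉ W
candidate 4: n = (1, 0, 0, -1) → π⊥ ≈ (+0.292893, -0.707107); max(|x|,|y|,|x±y|/√2) = 0.707107 ≤ 1 ⇒ ∈ W

1, 4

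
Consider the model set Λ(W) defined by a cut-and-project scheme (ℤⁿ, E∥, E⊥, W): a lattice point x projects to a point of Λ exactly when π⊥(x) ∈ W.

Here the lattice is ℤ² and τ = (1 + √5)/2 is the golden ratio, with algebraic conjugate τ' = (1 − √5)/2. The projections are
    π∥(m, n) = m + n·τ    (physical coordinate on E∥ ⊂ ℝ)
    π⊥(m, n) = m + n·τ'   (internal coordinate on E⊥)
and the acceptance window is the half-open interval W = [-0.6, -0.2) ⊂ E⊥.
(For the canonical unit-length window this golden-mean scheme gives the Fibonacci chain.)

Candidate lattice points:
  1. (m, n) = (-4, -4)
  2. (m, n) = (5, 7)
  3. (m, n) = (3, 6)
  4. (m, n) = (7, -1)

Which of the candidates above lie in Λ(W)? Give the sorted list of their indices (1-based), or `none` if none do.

τ' = (1−√5)/2 ≈ -0.6180.
#1 (-4,-4): internal coord -4 + (-4)·τ' = -1.5279; -1.5279 ∉ [-0.6, -0.2) → out
#2 (5,7): internal coord 5 + (7)·τ' = +0.6738; +0.6738 ∉ [-0.6, -0.2) → out
#3 (3,6): internal coord 3 + (6)·τ' = -0.7082; -0.7082 ∉ [-0.6, -0.2) → out
#4 (7,-1): internal coord 7 + (-1)·τ' = +7.6180; +7.6180 ∉ [-0.6, -0.2) → out

none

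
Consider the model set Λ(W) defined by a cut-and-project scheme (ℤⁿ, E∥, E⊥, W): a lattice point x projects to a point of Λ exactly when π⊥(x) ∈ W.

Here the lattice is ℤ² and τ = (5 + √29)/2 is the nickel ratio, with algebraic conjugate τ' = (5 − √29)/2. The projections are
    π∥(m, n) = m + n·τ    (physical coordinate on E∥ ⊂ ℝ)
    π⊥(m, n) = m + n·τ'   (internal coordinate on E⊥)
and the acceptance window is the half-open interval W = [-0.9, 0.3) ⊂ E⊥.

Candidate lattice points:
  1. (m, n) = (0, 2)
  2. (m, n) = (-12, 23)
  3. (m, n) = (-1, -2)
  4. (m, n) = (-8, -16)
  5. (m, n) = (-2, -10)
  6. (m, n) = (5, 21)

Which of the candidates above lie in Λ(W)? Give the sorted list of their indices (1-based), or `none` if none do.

1, 3, 5

τ' = (5−√29)/2 ≈ -0.1926.
#1 (0,2): internal coord 0 + (2)·τ' = -0.3852; -0.3852 ∈ [-0.9, 0.3) → IN Λ
#2 (-12,23): internal coord -12 + (23)·τ' = -16.4294; -16.4294 ∉ [-0.9, 0.3) → out
#3 (-1,-2): internal coord -1 + (-2)·τ' = -0.6148; -0.6148 ∈ [-0.9, 0.3) → IN Λ
#4 (-8,-16): internal coord -8 + (-16)·τ' = -4.9187; -4.9187 ∉ [-0.9, 0.3) → out
#5 (-2,-10): internal coord -2 + (-10)·τ' = -0.0742; -0.0742 ∈ [-0.9, 0.3) → IN Λ
#6 (5,21): internal coord 5 + (21)·τ' = +0.9558; +0.9558 ∉ [-0.9, 0.3) → out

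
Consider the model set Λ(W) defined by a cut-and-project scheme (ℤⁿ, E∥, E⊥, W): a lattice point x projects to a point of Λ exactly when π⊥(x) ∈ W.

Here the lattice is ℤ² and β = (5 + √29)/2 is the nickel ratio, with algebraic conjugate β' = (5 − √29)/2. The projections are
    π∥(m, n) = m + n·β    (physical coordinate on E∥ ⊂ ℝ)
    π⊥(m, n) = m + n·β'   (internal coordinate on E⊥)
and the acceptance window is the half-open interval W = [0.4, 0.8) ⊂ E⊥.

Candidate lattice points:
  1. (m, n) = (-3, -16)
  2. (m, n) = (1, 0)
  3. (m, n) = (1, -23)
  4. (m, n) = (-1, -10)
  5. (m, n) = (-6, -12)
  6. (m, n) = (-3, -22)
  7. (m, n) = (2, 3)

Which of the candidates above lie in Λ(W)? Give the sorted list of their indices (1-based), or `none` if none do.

β' = (5−√29)/2 ≈ -0.1926.
candidate 1: (m,n)=(-3,-16) → π∥ = -3-16·β ≈ -86.0813, π⊥ = -3-16·β' ≈ 0.0813 ∉ [0.4, 0.8) ⇒ out
candidate 2: (m,n)=(1,0) → π∥ = 1+0·β ≈ 1.0000, π⊥ = 1+0·β' ≈ 1.0000 ∉ [0.4, 0.8) ⇒ out
candidate 3: (m,n)=(1,-23) → π∥ = 1-23·β ≈ -118.4294, π⊥ = 1-23·β' ≈ 5.4294 ∉ [0.4, 0.8) ⇒ out
candidate 4: (m,n)=(-1,-10) → π∥ = -1-10·β ≈ -52.9258, π⊥ = -1-10·β' ≈ 0.9258 ∉ [0.4, 0.8) ⇒ out
candidate 5: (m,n)=(-6,-12) → π∥ = -6-12·β ≈ -68.3110, π⊥ = -6-12·β' ≈ -3.6890 ∉ [0.4, 0.8) ⇒ out
candidate 6: (m,n)=(-3,-22) → π∥ = -3-22·β ≈ -117.2368, π⊥ = -3-22·β' ≈ 1.2368 ∉ [0.4, 0.8) ⇒ out
candidate 7: (m,n)=(2,3) → π∥ = 2+3·β ≈ 17.5777, π⊥ = 2+3·β' ≈ 1.4223 ∉ [0.4, 0.8) ⇒ out

none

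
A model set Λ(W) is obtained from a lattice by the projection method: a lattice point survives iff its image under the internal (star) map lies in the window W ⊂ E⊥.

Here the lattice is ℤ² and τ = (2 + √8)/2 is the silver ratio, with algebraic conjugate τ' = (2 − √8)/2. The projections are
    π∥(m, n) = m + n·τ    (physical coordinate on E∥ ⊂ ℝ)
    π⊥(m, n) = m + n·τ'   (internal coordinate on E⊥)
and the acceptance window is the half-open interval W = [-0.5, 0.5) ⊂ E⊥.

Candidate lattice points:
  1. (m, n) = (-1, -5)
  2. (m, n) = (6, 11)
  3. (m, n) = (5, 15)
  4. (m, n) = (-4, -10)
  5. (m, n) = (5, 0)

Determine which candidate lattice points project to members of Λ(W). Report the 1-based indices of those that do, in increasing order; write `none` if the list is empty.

4

τ' = (2−√8)/2 ≈ -0.4142.
candidate 1: (m,n)=(-1,-5) → π∥ = -1-5·τ ≈ -13.0711, π⊥ = -1-5·τ' ≈ 1.0711 ∉ [-0.5, 0.5) ⇒ out
candidate 2: (m,n)=(6,11) → π∥ = 6+11·τ ≈ 32.5563, π⊥ = 6+11·τ' ≈ 1.4437 ∉ [-0.5, 0.5) ⇒ out
candidate 3: (m,n)=(5,15) → π∥ = 5+15·τ ≈ 41.2132, π⊥ = 5+15·τ' ≈ -1.2132 ∉ [-0.5, 0.5) ⇒ out
candidate 4: (m,n)=(-4,-10) → π∥ = -4-10·τ ≈ -28.1421, π⊥ = -4-10·τ' ≈ 0.1421 ∈ [-0.5, 0.5) ⇒ IN Λ
candidate 5: (m,n)=(5,0) → π∥ = 5+0·τ ≈ 5.0000, π⊥ = 5+0·τ' ≈ 5.0000 ∉ [-0.5, 0.5) ⇒ out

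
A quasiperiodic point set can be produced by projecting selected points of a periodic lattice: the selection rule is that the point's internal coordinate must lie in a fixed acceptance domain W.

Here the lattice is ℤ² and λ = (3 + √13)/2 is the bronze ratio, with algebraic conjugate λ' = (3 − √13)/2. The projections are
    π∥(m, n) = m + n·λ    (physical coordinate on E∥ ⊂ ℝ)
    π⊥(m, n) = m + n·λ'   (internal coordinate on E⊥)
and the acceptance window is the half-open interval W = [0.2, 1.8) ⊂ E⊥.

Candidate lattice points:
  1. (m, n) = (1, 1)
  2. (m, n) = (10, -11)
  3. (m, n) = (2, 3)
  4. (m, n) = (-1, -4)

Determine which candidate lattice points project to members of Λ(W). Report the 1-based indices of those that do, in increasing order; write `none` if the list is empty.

λ' = (3−√13)/2 ≈ -0.30278.
#1 (1,1): internal coord 1 + (1)·λ' = +0.69722; +0.69722 ∈ [0.2, 1.8) → IN Λ
#2 (10,-11): internal coord 10 + (-11)·λ' = +13.33053; +13.33053 ∉ [0.2, 1.8) → out
#3 (2,3): internal coord 2 + (3)·λ' = +1.09167; +1.09167 ∈ [0.2, 1.8) → IN Λ
#4 (-1,-4): internal coord -1 + (-4)·λ' = +0.21110; +0.21110 ∈ [0.2, 1.8) → IN Λ

1, 3, 4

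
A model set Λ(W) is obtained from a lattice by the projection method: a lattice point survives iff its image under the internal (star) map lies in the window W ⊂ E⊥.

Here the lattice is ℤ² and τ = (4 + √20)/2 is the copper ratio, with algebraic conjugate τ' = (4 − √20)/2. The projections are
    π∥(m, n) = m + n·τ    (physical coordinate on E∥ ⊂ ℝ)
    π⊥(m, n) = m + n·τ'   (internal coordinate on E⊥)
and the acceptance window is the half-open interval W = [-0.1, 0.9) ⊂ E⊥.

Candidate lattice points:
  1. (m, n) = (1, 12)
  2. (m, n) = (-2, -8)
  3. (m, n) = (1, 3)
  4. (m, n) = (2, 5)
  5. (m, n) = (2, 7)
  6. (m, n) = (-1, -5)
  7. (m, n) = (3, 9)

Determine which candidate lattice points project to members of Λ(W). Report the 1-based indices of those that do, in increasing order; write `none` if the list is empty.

3, 4, 5, 6, 7

Compute τ' = (4−√20)/2 = -0.23607, so π⊥(m,n) = m -0.23607·n.
[1] lift (1,12): star map gives -1.83282; window check -0.1 ≤ -1.83282 < 0.9 is false → out
[2] lift (-2,-8): star map gives -0.11146; window check -0.1 ≤ -0.11146 < 0.9 is false → out
[3] lift (1,3): star map gives 0.29180; window check -0.1 ≤ 0.29180 < 0.9 is true → IN Λ
[4] lift (2,5): star map gives 0.81966; window check -0.1 ≤ 0.81966 < 0.9 is true → IN Λ
[5] lift (2,7): star map gives 0.34752; window check -0.1 ≤ 0.34752 < 0.9 is true → IN Λ
[6] lift (-1,-5): star map gives 0.18034; window check -0.1 ≤ 0.18034 < 0.9 is true → IN Λ
[7] lift (3,9): star map gives 0.87539; window check -0.1 ≤ 0.87539 < 0.9 is true → IN Λ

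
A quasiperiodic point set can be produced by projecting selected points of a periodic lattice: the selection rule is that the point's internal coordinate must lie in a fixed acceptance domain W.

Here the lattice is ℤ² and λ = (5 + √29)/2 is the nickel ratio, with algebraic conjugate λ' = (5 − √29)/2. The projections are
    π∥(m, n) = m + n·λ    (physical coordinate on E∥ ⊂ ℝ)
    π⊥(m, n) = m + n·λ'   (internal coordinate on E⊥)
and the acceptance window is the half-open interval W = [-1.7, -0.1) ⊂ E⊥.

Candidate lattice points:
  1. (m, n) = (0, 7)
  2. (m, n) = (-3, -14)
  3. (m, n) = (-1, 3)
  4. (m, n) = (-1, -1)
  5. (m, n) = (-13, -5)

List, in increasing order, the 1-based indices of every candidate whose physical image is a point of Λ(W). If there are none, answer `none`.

1, 2, 3, 4

Numerically λ ≈ 5.192582 and λ' = −1/λ ≈ -0.192582.
[1] lift (0,7): star map gives -1.348077; window check -1.7 ≤ -1.348077 < -0.1 is true → IN Λ
[2] lift (-3,-14): star map gives -0.303846; window check -1.7 ≤ -0.303846 < -0.1 is true → IN Λ
[3] lift (-1,3): star map gives -1.577747; window check -1.7 ≤ -1.577747 < -0.1 is true → IN Λ
[4] lift (-1,-1): star map gives -0.807418; window check -1.7 ≤ -0.807418 < -0.1 is true → IN Λ
[5] lift (-13,-5): star map gives -12.037088; window check -1.7 ≤ -12.037088 < -0.1 is false → out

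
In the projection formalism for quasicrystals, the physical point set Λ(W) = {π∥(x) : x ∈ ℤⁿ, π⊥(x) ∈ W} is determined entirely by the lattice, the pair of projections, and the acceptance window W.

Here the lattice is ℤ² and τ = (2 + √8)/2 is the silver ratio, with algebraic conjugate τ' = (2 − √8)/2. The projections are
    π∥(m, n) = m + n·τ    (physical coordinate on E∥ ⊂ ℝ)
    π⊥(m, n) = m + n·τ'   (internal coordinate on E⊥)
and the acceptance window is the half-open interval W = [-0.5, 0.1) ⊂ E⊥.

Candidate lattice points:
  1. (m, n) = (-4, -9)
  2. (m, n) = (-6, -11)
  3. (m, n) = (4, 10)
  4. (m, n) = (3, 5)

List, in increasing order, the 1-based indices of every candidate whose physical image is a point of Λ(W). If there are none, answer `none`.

1, 3

Compute τ' = (2−√8)/2 = -0.414214, so π⊥(m,n) = m -0.414214·n.
#1 (-4,-9): internal coord -4 + (-9)·τ' = -0.272078; -0.272078 ∈ [-0.5, 0.1) → IN Λ
#2 (-6,-11): internal coord -6 + (-11)·τ' = -1.443651; -1.443651 ∉ [-0.5, 0.1) → out
#3 (4,10): internal coord 4 + (10)·τ' = -0.142136; -0.142136 ∈ [-0.5, 0.1) → IN Λ
#4 (3,5): internal coord 3 + (5)·τ' = +0.928932; +0.928932 ∉ [-0.5, 0.1) → out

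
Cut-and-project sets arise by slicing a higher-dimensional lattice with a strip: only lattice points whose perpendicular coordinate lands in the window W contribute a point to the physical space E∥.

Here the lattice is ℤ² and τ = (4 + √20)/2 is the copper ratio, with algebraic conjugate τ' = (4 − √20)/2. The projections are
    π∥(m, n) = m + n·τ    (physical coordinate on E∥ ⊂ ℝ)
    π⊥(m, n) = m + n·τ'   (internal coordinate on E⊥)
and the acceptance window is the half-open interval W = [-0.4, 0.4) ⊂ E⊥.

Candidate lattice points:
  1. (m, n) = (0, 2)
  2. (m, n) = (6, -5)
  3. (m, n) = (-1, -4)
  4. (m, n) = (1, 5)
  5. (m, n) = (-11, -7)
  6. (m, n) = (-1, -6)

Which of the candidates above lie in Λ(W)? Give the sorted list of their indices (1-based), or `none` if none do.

τ' = (4−√20)/2 ≈ -0.23607.
candidate 1: (m,n)=(0,2) → π∥ = 0+2·τ ≈ 8.47214, π⊥ = 0+2·τ' ≈ -0.47214 ∉ [-0.4, 0.4) ⇒ out
candidate 2: (m,n)=(6,-5) → π∥ = 6-5·τ ≈ -15.18034, π⊥ = 6-5·τ' ≈ 7.18034 ∉ [-0.4, 0.4) ⇒ out
candidate 3: (m,n)=(-1,-4) → π∥ = -1-4·τ ≈ -17.94427, π⊥ = -1-4·τ' ≈ -0.05573 ∈ [-0.4, 0.4) ⇒ IN Λ
candidate 4: (m,n)=(1,5) → π∥ = 1+5·τ ≈ 22.18034, π⊥ = 1+5·τ' ≈ -0.18034 ∈ [-0.4, 0.4) ⇒ IN Λ
candidate 5: (m,n)=(-11,-7) → π∥ = -11-7·τ ≈ -40.65248, π⊥ = -11-7·τ' ≈ -9.34752 ∉ [-0.4, 0.4) ⇒ out
candidate 6: (m,n)=(-1,-6) → π∥ = -1-6·τ ≈ -26.41641, π⊥ = -1-6·τ' ≈ 0.41641 ∉ [-0.4, 0.4) ⇒ out

3, 4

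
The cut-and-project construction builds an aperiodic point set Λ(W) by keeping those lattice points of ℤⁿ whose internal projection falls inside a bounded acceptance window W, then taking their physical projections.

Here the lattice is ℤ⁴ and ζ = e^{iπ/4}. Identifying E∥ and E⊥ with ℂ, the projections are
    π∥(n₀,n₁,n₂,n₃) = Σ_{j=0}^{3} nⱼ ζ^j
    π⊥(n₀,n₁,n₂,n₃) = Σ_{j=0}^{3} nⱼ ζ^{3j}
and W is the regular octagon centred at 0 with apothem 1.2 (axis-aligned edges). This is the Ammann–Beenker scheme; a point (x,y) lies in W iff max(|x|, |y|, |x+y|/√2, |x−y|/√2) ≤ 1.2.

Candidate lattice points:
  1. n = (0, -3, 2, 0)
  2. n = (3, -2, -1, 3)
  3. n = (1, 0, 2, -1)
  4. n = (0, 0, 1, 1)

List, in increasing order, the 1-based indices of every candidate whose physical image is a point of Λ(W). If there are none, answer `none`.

With ζ = e^{iπ/4} the internal vectors are ζ^0,ζ^3,ζ^6,ζ^9.
#1 (0, -3, 2, 0): internal (2.1213, -4.1213); octagon support 4.4142 vs apothem 1.2 → ∉ W
#2 (3, -2, -1, 3): internal (6.5355, 1.7071); octagon support 6.5355 vs apothem 1.2 → ∉ W
#3 (1, 0, 2, -1): internal (0.2929, -2.7071); octagon support 2.7071 vs apothem 1.2 → ∉ W
#4 (0, 0, 1, 1): internal (0.7071, -0.2929); octagon support 0.7071 vs apothem 1.2 → ∈ W

4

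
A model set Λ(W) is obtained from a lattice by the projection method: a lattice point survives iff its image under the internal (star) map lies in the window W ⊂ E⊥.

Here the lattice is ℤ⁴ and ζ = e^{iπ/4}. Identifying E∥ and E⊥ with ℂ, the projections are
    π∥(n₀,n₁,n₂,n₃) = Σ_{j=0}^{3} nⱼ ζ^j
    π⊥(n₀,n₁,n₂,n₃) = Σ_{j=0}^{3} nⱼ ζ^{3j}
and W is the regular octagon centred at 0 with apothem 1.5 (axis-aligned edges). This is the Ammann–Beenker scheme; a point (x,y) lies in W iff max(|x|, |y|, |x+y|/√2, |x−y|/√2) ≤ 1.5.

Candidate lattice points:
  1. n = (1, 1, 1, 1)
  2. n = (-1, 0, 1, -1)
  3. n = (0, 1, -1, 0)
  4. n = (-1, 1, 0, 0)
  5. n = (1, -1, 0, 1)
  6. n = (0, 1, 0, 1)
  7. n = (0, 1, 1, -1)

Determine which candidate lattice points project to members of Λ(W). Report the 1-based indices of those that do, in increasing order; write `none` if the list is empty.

With ζ = e^{iπ/4} the internal vectors are ζ^0,ζ^3,ζ^6,ζ^9.
#1 (1, 1, 1, 1): internal (1.0000, 0.4142); octagon support 1.0000 vs apothem 1.5 → ∈ W
#2 (-1, 0, 1, -1): internal (-1.7071, -1.7071); octagon support 2.4142 vs apothem 1.5 → ∉ W
#3 (0, 1, -1, 0): internal (-0.7071, 1.7071); octagon support 1.7071 vs apothem 1.5 → ∉ W
#4 (-1, 1, 0, 0): internal (-1.7071, 0.7071); octagon support 1.7071 vs apothem 1.5 → ∉ W
#5 (1, -1, 0, 1): internal (2.4142, 0.0000); octagon support 2.4142 vs apothem 1.5 → ∉ W
#6 (0, 1, 0, 1): internal (0.0000, 1.4142); octagon support 1.4142 vs apothem 1.5 → ∈ W
#7 (0, 1, 1, -1): internal (-1.4142, -1.0000); octagon support 1.7071 vs apothem 1.5 → ∉ W

1, 6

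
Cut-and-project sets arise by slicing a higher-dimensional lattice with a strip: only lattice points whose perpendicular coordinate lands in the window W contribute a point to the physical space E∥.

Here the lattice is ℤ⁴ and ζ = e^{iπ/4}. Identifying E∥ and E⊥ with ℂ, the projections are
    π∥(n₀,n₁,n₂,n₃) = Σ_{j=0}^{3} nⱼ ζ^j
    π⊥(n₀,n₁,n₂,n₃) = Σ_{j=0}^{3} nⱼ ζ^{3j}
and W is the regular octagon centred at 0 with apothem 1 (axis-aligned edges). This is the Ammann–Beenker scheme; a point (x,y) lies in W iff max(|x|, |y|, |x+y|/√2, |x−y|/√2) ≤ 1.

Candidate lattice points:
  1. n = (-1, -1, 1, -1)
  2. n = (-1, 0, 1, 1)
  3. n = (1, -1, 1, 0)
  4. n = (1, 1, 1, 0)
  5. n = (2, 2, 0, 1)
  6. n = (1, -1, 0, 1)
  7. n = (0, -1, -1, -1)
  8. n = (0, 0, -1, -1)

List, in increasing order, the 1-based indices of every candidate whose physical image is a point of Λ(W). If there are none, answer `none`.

Internal map: ζ^{3j} for j=0..3 gives (1,0), (−√2/2,√2/2), (0,−1), (√2/2,√2/2).
candidate 1: n = (-1, -1, 1, -1) → π⊥ ≈ (-1.00000, -2.41421); max(|x|,|y|,|x±y|/√2) = 2.41421 > 1 ⇒ ∉ W
candidate 2: n = (-1, 0, 1, 1) → π⊥ ≈ (-0.29289, -0.29289); max(|x|,|y|,|x±y|/√2) = 0.41421 ≤ 1 ⇒ ∈ W
candidate 3: n = (1, -1, 1, 0) → π⊥ ≈ (+1.70711, -1.70711); max(|x|,|y|,|x±y|/√2) = 2.41421 > 1 ⇒ ∉ W
candidate 4: n = (1, 1, 1, 0) → π⊥ ≈ (+0.29289, -0.29289); max(|x|,|y|,|x±y|/√2) = 0.41421 ≤ 1 ⇒ ∈ W
candidate 5: n = (2, 2, 0, 1) → π⊥ ≈ (+1.29289, +2.12132); max(|x|,|y|,|x±y|/√2) = 2.41421 > 1 ⇒ ∉ W
candidate 6: n = (1, -1, 0, 1) → π⊥ ≈ (+2.41421, +0.00000); max(|x|,|y|,|x±y|/√2) = 2.41421 > 1 ⇒ ∉ W
candidate 7: n = (0, -1, -1, -1) → π⊥ ≈ (+0.00000, -0.41421); max(|x|,|y|,|x±y|/√2) = 0.41421 ≤ 1 ⇒ ∈ W
candidate 8: n = (0, 0, -1, -1) → π⊥ ≈ (-0.70711, +0.29289); max(|x|,|y|,|x±y|/√2) = 0.70711 ≤ 1 ⇒ ∈ W

2, 4, 7, 8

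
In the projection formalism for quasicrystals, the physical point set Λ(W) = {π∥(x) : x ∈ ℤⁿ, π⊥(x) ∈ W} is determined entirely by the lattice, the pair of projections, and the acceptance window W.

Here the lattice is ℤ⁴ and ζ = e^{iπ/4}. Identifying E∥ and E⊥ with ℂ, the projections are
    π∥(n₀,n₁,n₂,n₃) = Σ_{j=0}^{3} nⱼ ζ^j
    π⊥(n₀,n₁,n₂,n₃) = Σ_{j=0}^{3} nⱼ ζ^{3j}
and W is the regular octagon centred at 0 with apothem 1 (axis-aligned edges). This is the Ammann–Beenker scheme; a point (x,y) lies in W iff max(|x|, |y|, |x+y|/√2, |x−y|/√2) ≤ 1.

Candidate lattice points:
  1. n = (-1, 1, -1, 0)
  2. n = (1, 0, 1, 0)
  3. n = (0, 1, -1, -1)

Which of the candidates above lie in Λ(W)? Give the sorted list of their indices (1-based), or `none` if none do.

none

With ζ = e^{iπ/4} the internal vectors are ζ^0,ζ^3,ζ^6,ζ^9.
candidate 1: n = (-1, 1, -1, 0) → π⊥ ≈ (-1.707107, +1.707107); max(|x|,|y|,|x±y|/√2) = 2.414214 > 1 ⇒ ∉ W
candidate 2: n = (1, 0, 1, 0) → π⊥ ≈ (+1.000000, -1.000000); max(|x|,|y|,|x±y|/√2) = 1.414214 > 1 ⇒ ∉ W
candidate 3: n = (0, 1, -1, -1) → π⊥ ≈ (-1.414214, +1.000000); max(|x|,|y|,|x±y|/√2) = 1.707107 > 1 ⇒ ∉ W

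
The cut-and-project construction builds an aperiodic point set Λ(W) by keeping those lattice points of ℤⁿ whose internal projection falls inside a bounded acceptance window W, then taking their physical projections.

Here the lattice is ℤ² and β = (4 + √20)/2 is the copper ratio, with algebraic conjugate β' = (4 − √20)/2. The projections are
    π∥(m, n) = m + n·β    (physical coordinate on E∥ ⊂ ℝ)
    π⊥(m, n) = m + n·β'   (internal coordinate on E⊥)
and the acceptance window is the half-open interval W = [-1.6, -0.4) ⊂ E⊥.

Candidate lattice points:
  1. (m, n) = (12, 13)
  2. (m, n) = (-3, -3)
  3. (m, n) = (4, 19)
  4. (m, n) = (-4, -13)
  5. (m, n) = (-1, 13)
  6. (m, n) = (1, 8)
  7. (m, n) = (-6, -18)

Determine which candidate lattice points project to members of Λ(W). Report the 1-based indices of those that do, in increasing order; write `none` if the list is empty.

3, 4, 6

Compute β' = (4−√20)/2 = -0.23607, so π⊥(m,n) = m -0.23607·n.
[1] lift (12,13): star map gives 8.93112; window check -1.6 ≤ 8.93112 < -0.4 is false → out
[2] lift (-3,-3): star map gives -2.29180; window check -1.6 ≤ -2.29180 < -0.4 is false → out
[3] lift (4,19): star map gives -0.48529; window check -1.6 ≤ -0.48529 < -0.4 is true → IN Λ
[4] lift (-4,-13): star map gives -0.93112; window check -1.6 ≤ -0.93112 < -0.4 is true → IN Λ
[5] lift (-1,13): star map gives -4.06888; window check -1.6 ≤ -4.06888 < -0.4 is false → out
[6] lift (1,8): star map gives -0.88854; window check -1.6 ≤ -0.88854 < -0.4 is true → IN Λ
[7] lift (-6,-18): star map gives -1.75078; window check -1.6 ≤ -1.75078 < -0.4 is false → out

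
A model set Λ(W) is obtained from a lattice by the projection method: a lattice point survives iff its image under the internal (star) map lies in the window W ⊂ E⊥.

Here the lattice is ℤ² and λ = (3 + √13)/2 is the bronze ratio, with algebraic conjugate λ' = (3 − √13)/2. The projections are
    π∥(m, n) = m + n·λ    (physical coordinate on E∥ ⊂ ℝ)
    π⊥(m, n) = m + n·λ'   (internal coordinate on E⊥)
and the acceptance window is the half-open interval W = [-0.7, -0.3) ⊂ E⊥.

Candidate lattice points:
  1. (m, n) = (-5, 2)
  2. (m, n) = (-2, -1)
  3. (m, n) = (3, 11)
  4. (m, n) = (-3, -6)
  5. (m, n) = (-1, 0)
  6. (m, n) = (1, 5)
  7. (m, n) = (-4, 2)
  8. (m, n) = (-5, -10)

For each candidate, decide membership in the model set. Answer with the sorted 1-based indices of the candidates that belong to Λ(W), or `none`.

Numerically λ ≈ 3.30278 and λ' = −1/λ ≈ -0.30278.
[1] lift (-5,2): star map gives -5.60555; window check -0.7 ≤ -5.60555 < -0.3 is false → out
[2] lift (-2,-1): star map gives -1.69722; window check -0.7 ≤ -1.69722 < -0.3 is false → out
[3] lift (3,11): star map gives -0.33053; window check -0.7 ≤ -0.33053 < -0.3 is true → IN Λ
[4] lift (-3,-6): star map gives -1.18335; window check -0.7 ≤ -1.18335 < -0.3 is false → out
[5] lift (-1,0): star map gives -1.00000; window check -0.7 ≤ -1.00000 < -0.3 is false → out
[6] lift (1,5): star map gives -0.51388; window check -0.7 ≤ -0.51388 < -0.3 is true → IN Λ
[7] lift (-4,2): star map gives -4.60555; window check -0.7 ≤ -4.60555 < -0.3 is false → out
[8] lift (-5,-10): star map gives -1.97224; window check -0.7 ≤ -1.97224 < -0.3 is false → out

3, 6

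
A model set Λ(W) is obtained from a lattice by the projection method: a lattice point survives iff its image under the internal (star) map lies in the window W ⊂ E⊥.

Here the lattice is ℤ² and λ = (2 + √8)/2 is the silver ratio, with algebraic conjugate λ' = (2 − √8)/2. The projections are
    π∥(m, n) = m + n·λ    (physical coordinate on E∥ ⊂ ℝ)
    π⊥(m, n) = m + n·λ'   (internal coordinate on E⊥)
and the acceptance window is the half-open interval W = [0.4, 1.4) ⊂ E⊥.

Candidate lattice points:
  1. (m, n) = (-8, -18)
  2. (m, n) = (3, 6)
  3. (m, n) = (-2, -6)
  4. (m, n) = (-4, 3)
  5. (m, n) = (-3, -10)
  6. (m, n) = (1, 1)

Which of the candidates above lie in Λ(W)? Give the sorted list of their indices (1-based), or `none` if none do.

λ' = (2−√8)/2 ≈ -0.414214.
candidate 1: (m,n)=(-8,-18) → π∥ = -8-18·λ ≈ -51.455844, π⊥ = -8-18·λ' ≈ -0.544156 ∉ [0.4, 1.4) ⇒ out
candidate 2: (m,n)=(3,6) → π∥ = 3+6·λ ≈ 17.485281, π⊥ = 3+6·λ' ≈ 0.514719 ∈ [0.4, 1.4) ⇒ IN Λ
candidate 3: (m,n)=(-2,-6) → π∥ = -2-6·λ ≈ -16.485281, π⊥ = -2-6·λ' ≈ 0.485281 ∈ [0.4, 1.4) ⇒ IN Λ
candidate 4: (m,n)=(-4,3) → π∥ = -4+3·λ ≈ 3.242641, π⊥ = -4+3·λ' ≈ -5.242641 ∉ [0.4, 1.4) ⇒ out
candidate 5: (m,n)=(-3,-10) → π∥ = -3-10·λ ≈ -27.142136, π⊥ = -3-10·λ' ≈ 1.142136 ∈ [0.4, 1.4) ⇒ IN Λ
candidate 6: (m,n)=(1,1) → π∥ = 1+1·λ ≈ 3.414214, π⊥ = 1+1·λ' ≈ 0.585786 ∈ [0.4, 1.4) ⇒ IN Λ

2, 3, 5, 6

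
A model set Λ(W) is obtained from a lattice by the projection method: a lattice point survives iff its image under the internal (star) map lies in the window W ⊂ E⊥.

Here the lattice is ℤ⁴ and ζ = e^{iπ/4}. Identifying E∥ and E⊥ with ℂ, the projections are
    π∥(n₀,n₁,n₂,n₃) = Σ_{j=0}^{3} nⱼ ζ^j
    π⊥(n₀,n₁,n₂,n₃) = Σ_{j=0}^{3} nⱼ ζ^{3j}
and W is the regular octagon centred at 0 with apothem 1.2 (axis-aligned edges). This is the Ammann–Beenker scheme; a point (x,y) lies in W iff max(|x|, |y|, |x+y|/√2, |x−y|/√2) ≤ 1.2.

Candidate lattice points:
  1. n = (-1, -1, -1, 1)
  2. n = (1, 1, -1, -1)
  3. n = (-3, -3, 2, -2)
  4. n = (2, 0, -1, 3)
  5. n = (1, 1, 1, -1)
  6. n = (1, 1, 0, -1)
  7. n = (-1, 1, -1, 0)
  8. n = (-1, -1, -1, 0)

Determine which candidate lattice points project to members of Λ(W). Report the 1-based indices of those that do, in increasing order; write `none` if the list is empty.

Internal map: ζ^{3j} for j=0..3 gives (1,0), (−√2/2,√2/2), (0,−1), (√2/2,√2/2).
candidate 1: n = (-1, -1, -1, 1) → π⊥ ≈ (+0.41421, +1.00000); max(|x|,|y|,|x±y|/√2) = 1.00000 ≤ 1.2 ⇒ ∈ W
candidate 2: n = (1, 1, -1, -1) → π⊥ ≈ (-0.41421, +1.00000); max(|x|,|y|,|x±y|/√2) = 1.00000 ≤ 1.2 ⇒ ∈ W
candidate 3: n = (-3, -3, 2, -2) → π⊥ ≈ (-2.29289, -5.53553); max(|x|,|y|,|x±y|/√2) = 5.53553 > 1.2 ⇒ ∉ W
candidate 4: n = (2, 0, -1, 3) → π⊥ ≈ (+4.12132, +3.12132); max(|x|,|y|,|x±y|/√2) = 5.12132 > 1.2 ⇒ ∉ W
candidate 5: n = (1, 1, 1, -1) → π⊥ ≈ (-0.41421, -1.00000); max(|x|,|y|,|x±y|/√2) = 1.00000 ≤ 1.2 ⇒ ∈ W
candidate 6: n = (1, 1, 0, -1) → π⊥ ≈ (-0.41421, +0.00000); max(|x|,|y|,|x±y|/√2) = 0.41421 ≤ 1.2 ⇒ ∈ W
candidate 7: n = (-1, 1, -1, 0) → π⊥ ≈ (-1.70711, +1.70711); max(|x|,|y|,|x±y|/√2) = 2.41421 > 1.2 ⇒ ∉ W
candidate 8: n = (-1, -1, -1, 0) → π⊥ ≈ (-0.29289, +0.29289); max(|x|,|y|,|x±y|/√2) = 0.41421 ≤ 1.2 ⇒ ∈ W

1, 2, 5, 6, 8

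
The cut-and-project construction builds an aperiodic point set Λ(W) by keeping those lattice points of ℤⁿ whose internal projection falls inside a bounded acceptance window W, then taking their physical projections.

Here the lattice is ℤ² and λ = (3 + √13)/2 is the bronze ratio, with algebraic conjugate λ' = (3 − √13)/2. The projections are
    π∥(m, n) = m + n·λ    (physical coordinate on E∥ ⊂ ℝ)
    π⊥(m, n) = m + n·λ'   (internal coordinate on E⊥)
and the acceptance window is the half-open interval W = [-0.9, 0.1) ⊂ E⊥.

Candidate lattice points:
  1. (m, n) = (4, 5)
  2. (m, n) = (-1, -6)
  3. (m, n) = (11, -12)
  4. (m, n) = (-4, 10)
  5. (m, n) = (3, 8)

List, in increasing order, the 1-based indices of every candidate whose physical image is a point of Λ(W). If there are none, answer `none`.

none

λ' = (3−√13)/2 ≈ -0.3028.
[1] lift (4,5): star map gives 2.4861; window check -0.9 ≤ 2.4861 < 0.1 is false → out
[2] lift (-1,-6): star map gives 0.8167; window check -0.9 ≤ 0.8167 < 0.1 is false → out
[3] lift (11,-12): star map gives 14.6333; window check -0.9 ≤ 14.6333 < 0.1 is false → out
[4] lift (-4,10): star map gives -7.0278; window check -0.9 ≤ -7.0278 < 0.1 is false → out
[5] lift (3,8): star map gives 0.5778; window check -0.9 ≤ 0.5778 < 0.1 is false → out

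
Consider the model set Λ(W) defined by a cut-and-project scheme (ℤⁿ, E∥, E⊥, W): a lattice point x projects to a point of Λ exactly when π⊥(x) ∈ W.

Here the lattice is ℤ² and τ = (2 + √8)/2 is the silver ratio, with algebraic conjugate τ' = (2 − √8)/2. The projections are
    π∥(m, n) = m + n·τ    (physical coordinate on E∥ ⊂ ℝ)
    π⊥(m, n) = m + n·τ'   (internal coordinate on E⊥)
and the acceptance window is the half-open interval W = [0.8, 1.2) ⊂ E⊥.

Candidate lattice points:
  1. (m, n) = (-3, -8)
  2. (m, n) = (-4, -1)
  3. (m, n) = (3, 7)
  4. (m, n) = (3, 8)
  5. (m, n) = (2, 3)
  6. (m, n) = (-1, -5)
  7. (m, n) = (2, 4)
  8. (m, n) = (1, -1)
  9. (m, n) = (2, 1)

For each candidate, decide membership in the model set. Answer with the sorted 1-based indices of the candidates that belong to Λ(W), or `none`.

Numerically τ ≈ 2.4142 and τ' = −1/τ ≈ -0.4142.
#1 (-3,-8): internal coord -3 + (-8)·τ' = +0.3137; +0.3137 ∉ [0.8, 1.2) → out
#2 (-4,-1): internal coord -4 + (-1)·τ' = -3.5858; -3.5858 ∉ [0.8, 1.2) → out
#3 (3,7): internal coord 3 + (7)·τ' = +0.1005; +0.1005 ∉ [0.8, 1.2) → out
#4 (3,8): internal coord 3 + (8)·τ' = -0.3137; -0.3137 ∉ [0.8, 1.2) → out
#5 (2,3): internal coord 2 + (3)·τ' = +0.7574; +0.7574 ∉ [0.8, 1.2) → out
#6 (-1,-5): internal coord -1 + (-5)·τ' = +1.0711; +1.0711 ∈ [0.8, 1.2) → IN Λ
#7 (2,4): internal coord 2 + (4)·τ' = +0.3431; +0.3431 ∉ [0.8, 1.2) → out
#8 (1,-1): internal coord 1 + (-1)·τ' = +1.4142; +1.4142 ∉ [0.8, 1.2) → out
#9 (2,1): internal coord 2 + (1)·τ' = +1.5858; +1.5858 ∉ [0.8, 1.2) → out

6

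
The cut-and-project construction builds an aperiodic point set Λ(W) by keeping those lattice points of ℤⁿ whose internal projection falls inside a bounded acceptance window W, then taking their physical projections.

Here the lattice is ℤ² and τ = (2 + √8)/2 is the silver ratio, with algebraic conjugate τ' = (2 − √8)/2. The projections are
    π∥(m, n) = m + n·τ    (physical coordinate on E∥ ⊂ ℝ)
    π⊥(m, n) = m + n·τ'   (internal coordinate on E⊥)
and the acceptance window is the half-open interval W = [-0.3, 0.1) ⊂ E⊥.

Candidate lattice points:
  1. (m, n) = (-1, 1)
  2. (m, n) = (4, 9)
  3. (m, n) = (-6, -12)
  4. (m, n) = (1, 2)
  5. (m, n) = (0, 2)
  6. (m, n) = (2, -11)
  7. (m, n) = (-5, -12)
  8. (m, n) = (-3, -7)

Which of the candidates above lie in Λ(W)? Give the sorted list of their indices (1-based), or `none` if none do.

7, 8

τ' = (2−√8)/2 ≈ -0.4142.
candidate 1: (m,n)=(-1,1) → π∥ = -1+1·τ ≈ 1.4142, π⊥ = -1+1·τ' ≈ -1.4142 ∉ [-0.3, 0.1) ⇒ out
candidate 2: (m,n)=(4,9) → π∥ = 4+9·τ ≈ 25.7279, π⊥ = 4+9·τ' ≈ 0.2721 ∉ [-0.3, 0.1) ⇒ out
candidate 3: (m,n)=(-6,-12) → π∥ = -6-12·τ ≈ -34.9706, π⊥ = -6-12·τ' ≈ -1.0294 ∉ [-0.3, 0.1) ⇒ out
candidate 4: (m,n)=(1,2) → π∥ = 1+2·τ ≈ 5.8284, π⊥ = 1+2·τ' ≈ 0.1716 ∉ [-0.3, 0.1) ⇒ out
candidate 5: (m,n)=(0,2) → π∥ = 0+2·τ ≈ 4.8284, π⊥ = 0+2·τ' ≈ -0.8284 ∉ [-0.3, 0.1) ⇒ out
candidate 6: (m,n)=(2,-11) → π∥ = 2-11·τ ≈ -24.5563, π⊥ = 2-11·τ' ≈ 6.5563 ∉ [-0.3, 0.1) ⇒ out
candidate 7: (m,n)=(-5,-12) → π∥ = -5-12·τ ≈ -33.9706, π⊥ = -5-12·τ' ≈ -0.0294 ∈ [-0.3, 0.1) ⇒ IN Λ
candidate 8: (m,n)=(-3,-7) → π∥ = -3-7·τ ≈ -19.8995, π⊥ = -3-7·τ' ≈ -0.1005 ∈ [-0.3, 0.1) ⇒ IN Λ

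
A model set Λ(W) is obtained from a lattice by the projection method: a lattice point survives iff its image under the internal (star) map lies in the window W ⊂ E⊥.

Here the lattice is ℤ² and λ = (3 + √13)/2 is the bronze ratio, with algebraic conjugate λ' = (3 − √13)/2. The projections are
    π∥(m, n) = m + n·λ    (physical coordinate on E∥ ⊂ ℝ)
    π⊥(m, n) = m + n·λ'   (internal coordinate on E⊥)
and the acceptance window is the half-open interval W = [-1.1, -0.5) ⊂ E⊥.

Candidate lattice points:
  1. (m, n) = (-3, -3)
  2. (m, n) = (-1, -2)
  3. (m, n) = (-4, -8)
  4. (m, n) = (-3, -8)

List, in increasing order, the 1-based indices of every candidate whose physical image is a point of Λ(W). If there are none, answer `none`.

Numerically λ ≈ 3.302776 and λ' = −1/λ ≈ -0.302776.
candidate 1: (m,n)=(-3,-3) → π∥ = -3-3·λ ≈ -12.908327, π⊥ = -3-3·λ' ≈ -2.091673 ∉ [-1.1, -0.5) ⇒ out
candidate 2: (m,n)=(-1,-2) → π∥ = -1-2·λ ≈ -7.605551, π⊥ = -1-2·λ' ≈ -0.394449 ∉ [-1.1, -0.5) ⇒ out
candidate 3: (m,n)=(-4,-8) → π∥ = -4-8·λ ≈ -30.422205, π⊥ = -4-8·λ' ≈ -1.577795 ∉ [-1.1, -0.5) ⇒ out
candidate 4: (m,n)=(-3,-8) → π∥ = -3-8·λ ≈ -29.422205, π⊥ = -3-8·λ' ≈ -0.577795 ∈ [-1.1, -0.5) ⇒ IN Λ

4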